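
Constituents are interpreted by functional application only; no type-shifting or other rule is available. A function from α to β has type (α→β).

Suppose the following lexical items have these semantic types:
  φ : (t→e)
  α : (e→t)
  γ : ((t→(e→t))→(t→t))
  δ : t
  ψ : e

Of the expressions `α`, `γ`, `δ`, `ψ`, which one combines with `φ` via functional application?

α : (e→t) — neither side's domain matches the other.
γ : ((t→(e→t))→(t→t)) — neither side's domain matches the other.
δ — combines: φ : (t→e) takes δ : t as argument, giving e.
ψ : e — neither side's domain matches the other.

δ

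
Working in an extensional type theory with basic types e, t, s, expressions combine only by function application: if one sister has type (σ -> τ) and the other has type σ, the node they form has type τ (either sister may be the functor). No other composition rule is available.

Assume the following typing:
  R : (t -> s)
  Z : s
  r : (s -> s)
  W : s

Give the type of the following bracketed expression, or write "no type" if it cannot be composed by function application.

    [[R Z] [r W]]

At [R Z]: neither (t -> s) nor s can take the other as argument; the node is ill-typed.

no type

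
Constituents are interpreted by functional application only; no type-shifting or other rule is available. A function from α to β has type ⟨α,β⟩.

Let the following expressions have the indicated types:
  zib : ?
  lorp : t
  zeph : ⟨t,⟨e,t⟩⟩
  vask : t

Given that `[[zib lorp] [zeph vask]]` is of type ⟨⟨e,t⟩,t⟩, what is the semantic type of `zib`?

At [[zib lorp] [zeph vask]] (required: ⟨⟨e,t⟩,t⟩): [zeph vask] is ⟨e,t⟩, which is not a function with range ⟨⟨e,t⟩,t⟩; hence [zib lorp] is the functor — type ⟨⟨e,t⟩,⟨⟨e,t⟩,t⟩⟩.
At [zib lorp] (required: ⟨⟨e,t⟩,⟨⟨e,t⟩,t⟩⟩): lorp is t, which is not a function with range ⟨⟨e,t⟩,⟨⟨e,t⟩,t⟩⟩; hence zib is the functor — type ⟨t,⟨⟨e,t⟩,⟨⟨e,t⟩,t⟩⟩⟩.

⟨t,⟨⟨e,t⟩,⟨⟨e,t⟩,t⟩⟩⟩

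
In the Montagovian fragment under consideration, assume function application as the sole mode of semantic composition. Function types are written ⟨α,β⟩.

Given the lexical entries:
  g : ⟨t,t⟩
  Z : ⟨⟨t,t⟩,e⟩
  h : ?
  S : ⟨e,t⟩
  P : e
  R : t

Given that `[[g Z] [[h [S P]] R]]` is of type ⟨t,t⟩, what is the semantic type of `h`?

⟨t,⟨t,⟨e,⟨t,t⟩⟩⟩⟩

[[g Z] [[h [S P]] R]] must have type ⟨t,t⟩. The sister [g Z] has type e; that is not a function onto ⟨t,t⟩, so [[h [S P]] R] must be the functor, of type ⟨e,⟨t,t⟩⟩.
[[h [S P]] R] must have type ⟨e,⟨t,t⟩⟩. The sister R has type t; that is not a function onto ⟨e,⟨t,t⟩⟩, so [h [S P]] must be the functor, of type ⟨t,⟨e,⟨t,t⟩⟩⟩.
[h [S P]] must have type ⟨t,⟨e,⟨t,t⟩⟩⟩. The sister [S P] has type t; that is not a function onto ⟨t,⟨e,⟨t,t⟩⟩⟩, so h must be the functor, of type ⟨t,⟨t,⟨e,⟨t,t⟩⟩⟩⟩.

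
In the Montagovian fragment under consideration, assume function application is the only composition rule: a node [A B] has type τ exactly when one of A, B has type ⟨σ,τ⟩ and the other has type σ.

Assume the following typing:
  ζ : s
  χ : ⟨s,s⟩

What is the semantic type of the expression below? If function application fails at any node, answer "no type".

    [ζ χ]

At [ζ χ], χ : ⟨s,s⟩ takes ζ : s, giving s.

s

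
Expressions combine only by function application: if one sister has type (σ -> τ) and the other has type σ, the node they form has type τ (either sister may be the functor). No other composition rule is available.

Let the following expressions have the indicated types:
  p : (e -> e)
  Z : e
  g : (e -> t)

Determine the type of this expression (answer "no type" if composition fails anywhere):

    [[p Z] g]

t

At [p Z], p : (e -> e) takes Z : e, giving e.
At [[p Z] g], g : (e -> t) takes [p Z] : e, giving t.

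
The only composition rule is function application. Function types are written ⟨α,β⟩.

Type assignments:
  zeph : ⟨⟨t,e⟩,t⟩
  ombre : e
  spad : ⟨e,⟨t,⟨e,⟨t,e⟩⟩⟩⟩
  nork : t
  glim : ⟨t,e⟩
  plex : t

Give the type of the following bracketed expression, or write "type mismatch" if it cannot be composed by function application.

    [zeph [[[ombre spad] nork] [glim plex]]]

t

At [ombre spad], spad : ⟨e,⟨t,⟨e,⟨t,e⟩⟩⟩⟩ takes ombre : e, giving ⟨t,⟨e,⟨t,e⟩⟩⟩.
At [[ombre spad] nork], [ombre spad] : ⟨t,⟨e,⟨t,e⟩⟩⟩ takes nork : t, giving ⟨e,⟨t,e⟩⟩.
At [glim plex], glim : ⟨t,e⟩ takes plex : t, giving e.
At [[[ombre spad] nork] [glim plex]], [[ombre spad] nork] : ⟨e,⟨t,e⟩⟩ takes [glim plex] : e, giving ⟨t,e⟩.
At [zeph [[[ombre spad] nork] [glim plex]]], zeph : ⟨⟨t,e⟩,t⟩ takes [[[ombre spad] nork] [glim plex]] : ⟨t,e⟩, giving t.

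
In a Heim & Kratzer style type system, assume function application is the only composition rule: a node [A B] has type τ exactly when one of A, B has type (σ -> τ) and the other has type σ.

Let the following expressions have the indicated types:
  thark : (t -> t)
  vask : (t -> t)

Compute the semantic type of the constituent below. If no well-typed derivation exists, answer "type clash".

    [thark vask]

type clash

[thark vask]: (t -> t) and (t -> t) cannot combine by function application — type clash.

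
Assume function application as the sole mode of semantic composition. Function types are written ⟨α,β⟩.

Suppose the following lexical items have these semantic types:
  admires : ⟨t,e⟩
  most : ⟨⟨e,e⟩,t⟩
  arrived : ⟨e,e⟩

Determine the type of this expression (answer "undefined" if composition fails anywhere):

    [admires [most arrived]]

[most arrived]: ⟨⟨e,e⟩,t⟩ applied to ⟨e,e⟩ yields t.
[admires [most arrived]]: ⟨t,e⟩ applied to t yields e.

e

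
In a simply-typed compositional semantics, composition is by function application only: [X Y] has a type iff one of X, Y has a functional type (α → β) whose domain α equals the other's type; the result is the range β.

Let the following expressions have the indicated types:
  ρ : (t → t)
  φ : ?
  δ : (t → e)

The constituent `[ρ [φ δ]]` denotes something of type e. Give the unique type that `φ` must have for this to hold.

For [ρ [φ δ]] to have type e with ρ of type (t → t), [φ δ] must be the function: [φ δ] : ((t → t) → e).
For [φ δ] to have type ((t → t) → e) with δ of type (t → e), φ must be the function: φ : ((t → e) → ((t → t) → e)).

((t → e) → ((t → t) → e))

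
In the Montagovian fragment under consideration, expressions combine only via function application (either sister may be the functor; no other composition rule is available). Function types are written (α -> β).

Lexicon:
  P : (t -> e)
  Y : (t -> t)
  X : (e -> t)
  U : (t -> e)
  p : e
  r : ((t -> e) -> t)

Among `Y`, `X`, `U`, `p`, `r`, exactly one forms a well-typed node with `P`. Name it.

Y : (t -> t) — no; P wants t, and Y wants t.
X : (e -> t) — no; P wants t, and X wants e.
U : (t -> e) — no; P wants t, and U wants t.
p : e — no; P wants t, and p wants nothing (atomic).
r — combines: r : ((t -> e) -> t) takes P : (t -> e) as argument, giving t.

r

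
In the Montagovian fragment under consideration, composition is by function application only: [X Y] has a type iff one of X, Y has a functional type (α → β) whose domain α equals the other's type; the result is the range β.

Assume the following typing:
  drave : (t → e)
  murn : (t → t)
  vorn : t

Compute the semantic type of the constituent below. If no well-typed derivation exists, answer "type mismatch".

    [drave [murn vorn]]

[murn vorn]: functor murn : (t → t), argument vorn : t; result t.
[drave [murn vorn]]: functor drave : (t → e), argument [murn vorn] : t; result e.

e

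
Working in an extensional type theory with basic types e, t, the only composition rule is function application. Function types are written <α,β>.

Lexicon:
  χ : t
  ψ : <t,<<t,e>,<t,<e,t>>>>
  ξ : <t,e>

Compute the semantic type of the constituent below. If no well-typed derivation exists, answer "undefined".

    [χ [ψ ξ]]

[ψ ξ]: <t,<<t,e>,<t,<e,t>>>> and <t,e> cannot combine by function application — type clash.

undefined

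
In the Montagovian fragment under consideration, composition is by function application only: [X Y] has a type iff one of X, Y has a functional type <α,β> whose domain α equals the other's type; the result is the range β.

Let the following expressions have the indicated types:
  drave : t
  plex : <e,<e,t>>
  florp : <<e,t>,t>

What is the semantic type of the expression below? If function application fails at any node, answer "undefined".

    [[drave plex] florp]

[drave plex]: t with <e,<e,t>> — neither is a function whose domain matches the other; composition fails here.

undefined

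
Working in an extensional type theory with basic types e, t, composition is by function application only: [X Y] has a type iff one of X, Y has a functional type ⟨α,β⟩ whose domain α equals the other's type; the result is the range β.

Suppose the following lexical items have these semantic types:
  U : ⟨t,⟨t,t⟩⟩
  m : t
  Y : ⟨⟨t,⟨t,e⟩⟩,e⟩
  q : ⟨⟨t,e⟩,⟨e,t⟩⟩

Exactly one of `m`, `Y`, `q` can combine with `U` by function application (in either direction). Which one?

m

m — combines: U : ⟨t,⟨t,t⟩⟩ takes m : t as argument, giving ⟨t,t⟩.
Y : ⟨⟨t,⟨t,e⟩⟩,e⟩ — neither side's domain matches the other.
q : ⟨⟨t,e⟩,⟨e,t⟩⟩ — neither side's domain matches the other.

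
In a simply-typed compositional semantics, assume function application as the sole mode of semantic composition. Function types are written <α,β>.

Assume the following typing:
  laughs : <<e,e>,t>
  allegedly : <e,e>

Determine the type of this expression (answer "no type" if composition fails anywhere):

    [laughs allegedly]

[laughs allegedly] — laughs of type <<e,e>,t> combines with allegedly of type <e,e>: type t.

t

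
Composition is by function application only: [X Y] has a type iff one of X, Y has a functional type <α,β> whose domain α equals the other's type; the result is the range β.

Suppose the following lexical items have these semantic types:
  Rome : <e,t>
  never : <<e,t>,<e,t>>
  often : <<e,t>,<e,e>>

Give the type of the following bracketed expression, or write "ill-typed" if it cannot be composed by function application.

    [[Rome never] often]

<e,e>

[Rome never]: <<e,t>,<e,t>> applied to <e,t> yields <e,t>.
[[Rome never] often]: <<e,t>,<e,e>> applied to <e,t> yields <e,e>.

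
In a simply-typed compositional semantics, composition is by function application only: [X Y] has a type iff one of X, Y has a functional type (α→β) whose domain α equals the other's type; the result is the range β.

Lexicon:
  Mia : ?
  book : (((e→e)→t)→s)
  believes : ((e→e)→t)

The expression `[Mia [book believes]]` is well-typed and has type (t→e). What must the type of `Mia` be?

For [Mia [book believes]] to have type (t→e) with [book believes] of type s, Mia must be the function: Mia : (s→(t→e)).

(s→(t→e))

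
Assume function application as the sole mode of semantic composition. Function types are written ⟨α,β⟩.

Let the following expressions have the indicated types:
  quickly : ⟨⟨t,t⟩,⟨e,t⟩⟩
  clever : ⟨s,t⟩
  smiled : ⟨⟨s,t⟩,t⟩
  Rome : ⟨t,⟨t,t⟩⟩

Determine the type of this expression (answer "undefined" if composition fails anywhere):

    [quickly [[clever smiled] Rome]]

At [clever smiled], smiled : ⟨⟨s,t⟩,t⟩ takes clever : ⟨s,t⟩, giving t.
At [[clever smiled] Rome], Rome : ⟨t,⟨t,t⟩⟩ takes [clever smiled] : t, giving ⟨t,t⟩.
At [quickly [[clever smiled] Rome]], quickly : ⟨⟨t,t⟩,⟨e,t⟩⟩ takes [[clever smiled] Rome] : ⟨t,t⟩, giving ⟨e,t⟩.

⟨e,t⟩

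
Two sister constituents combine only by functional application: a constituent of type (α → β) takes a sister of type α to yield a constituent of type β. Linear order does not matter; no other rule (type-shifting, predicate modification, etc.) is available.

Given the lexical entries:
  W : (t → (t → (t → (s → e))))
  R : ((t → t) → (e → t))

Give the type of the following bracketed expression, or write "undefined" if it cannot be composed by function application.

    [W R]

[W R]: (t → (t → (t → (s → e)))) and ((t → t) → (e → t)) cannot combine by function application — type clash.

undefined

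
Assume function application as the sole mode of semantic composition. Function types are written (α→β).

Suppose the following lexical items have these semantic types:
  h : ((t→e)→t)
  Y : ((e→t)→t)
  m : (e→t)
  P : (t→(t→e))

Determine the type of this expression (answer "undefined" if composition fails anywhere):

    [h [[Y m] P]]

[Y m] — Y of type ((e→t)→t) combines with m of type (e→t): type t.
[[Y m] P] — P of type (t→(t→e)) combines with [Y m] of type t: type (t→e).
[h [[Y m] P]] — h of type ((t→e)→t) combines with [[Y m] P] of type (t→e): type t.

t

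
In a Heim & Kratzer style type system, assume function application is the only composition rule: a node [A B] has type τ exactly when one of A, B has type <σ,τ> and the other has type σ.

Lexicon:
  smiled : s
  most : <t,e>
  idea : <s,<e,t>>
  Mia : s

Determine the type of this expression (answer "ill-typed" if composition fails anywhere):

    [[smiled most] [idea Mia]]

ill-typed

[smiled most]: s and <t,e> cannot combine by function application — type clash.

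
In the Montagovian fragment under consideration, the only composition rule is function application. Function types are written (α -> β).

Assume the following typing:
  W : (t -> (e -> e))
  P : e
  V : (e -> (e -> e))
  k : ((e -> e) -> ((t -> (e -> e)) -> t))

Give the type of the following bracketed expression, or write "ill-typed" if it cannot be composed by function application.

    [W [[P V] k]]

t

[P V] — V of type (e -> (e -> e)) combines with P of type e: type (e -> e).
[[P V] k] — k of type ((e -> e) -> ((t -> (e -> e)) -> t)) combines with [P V] of type (e -> e): type ((t -> (e -> e)) -> t).
[W [[P V] k]] — [[P V] k] of type ((t -> (e -> e)) -> t) combines with W of type (t -> (e -> e)): type t.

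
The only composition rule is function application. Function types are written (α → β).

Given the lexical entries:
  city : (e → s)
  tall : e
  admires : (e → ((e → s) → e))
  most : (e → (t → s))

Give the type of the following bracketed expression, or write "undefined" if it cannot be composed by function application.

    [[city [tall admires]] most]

At [tall admires], admires : (e → ((e → s) → e)) takes tall : e, giving ((e → s) → e).
At [city [tall admires]], [tall admires] : ((e → s) → e) takes city : (e → s), giving e.
At [[city [tall admires]] most], most : (e → (t → s)) takes [city [tall admires]] : e, giving (t → s).

(t → s)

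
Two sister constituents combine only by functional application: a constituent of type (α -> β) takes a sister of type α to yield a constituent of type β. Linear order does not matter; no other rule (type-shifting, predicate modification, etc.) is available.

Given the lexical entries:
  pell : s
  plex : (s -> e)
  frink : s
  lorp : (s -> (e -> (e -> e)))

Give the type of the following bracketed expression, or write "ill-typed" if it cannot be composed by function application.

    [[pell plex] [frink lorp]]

(e -> e)

[pell plex]: plex is (s -> e), pell is s; result e.
[frink lorp]: lorp is (s -> (e -> (e -> e))), frink is s; result (e -> (e -> e)).
[[pell plex] [frink lorp]]: [frink lorp] is (e -> (e -> e)), [pell plex] is e; result (e -> e).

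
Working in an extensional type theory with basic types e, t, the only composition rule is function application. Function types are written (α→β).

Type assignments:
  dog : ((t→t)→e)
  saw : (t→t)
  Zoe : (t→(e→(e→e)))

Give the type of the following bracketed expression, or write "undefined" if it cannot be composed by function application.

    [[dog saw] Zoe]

undefined

[dog saw] — dog of type ((t→t)→e) combines with saw of type (t→t): type e.
[[dog saw] Zoe]: e with (t→(e→(e→e))) — neither is a function whose domain matches the other; composition fails here.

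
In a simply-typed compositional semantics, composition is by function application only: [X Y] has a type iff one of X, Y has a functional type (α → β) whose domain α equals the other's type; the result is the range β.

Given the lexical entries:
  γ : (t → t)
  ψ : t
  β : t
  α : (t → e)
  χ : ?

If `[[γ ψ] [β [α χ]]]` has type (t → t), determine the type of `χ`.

((t → e) → (t → (t → (t → t))))

[[γ ψ] [β [α χ]]] is required to be (t → t). [γ ψ] : t cannot yield (t → t) as functor, so [β [α χ]] : (t → (t → t)).
[β [α χ]] is required to be (t → (t → t)). β : t cannot yield (t → (t → t)) as functor, so [α χ] : (t → (t → (t → t))).
[α χ] is required to be (t → (t → (t → t))). α : (t → e) cannot yield (t → (t → (t → t))) as functor, so χ : ((t → e) → (t → (t → (t → t)))).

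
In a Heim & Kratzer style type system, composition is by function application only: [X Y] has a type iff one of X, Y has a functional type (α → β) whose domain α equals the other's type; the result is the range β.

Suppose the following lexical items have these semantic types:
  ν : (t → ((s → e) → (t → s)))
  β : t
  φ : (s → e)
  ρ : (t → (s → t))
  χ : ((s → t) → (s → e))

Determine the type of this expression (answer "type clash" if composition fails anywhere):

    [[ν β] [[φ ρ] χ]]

type clash

[ν β]: ν is (t → ((s → e) → (t → s))), β is t; result ((s → e) → (t → s)).
At [φ ρ]: neither (s → e) nor (t → (s → t)) can take the other as argument; the node is ill-typed.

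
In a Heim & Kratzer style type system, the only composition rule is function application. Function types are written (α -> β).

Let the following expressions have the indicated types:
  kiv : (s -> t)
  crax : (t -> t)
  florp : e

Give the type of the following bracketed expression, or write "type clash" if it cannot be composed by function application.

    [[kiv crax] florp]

type clash

At [kiv crax]: neither (s -> t) nor (t -> t) can take the other as argument; the node is ill-typed.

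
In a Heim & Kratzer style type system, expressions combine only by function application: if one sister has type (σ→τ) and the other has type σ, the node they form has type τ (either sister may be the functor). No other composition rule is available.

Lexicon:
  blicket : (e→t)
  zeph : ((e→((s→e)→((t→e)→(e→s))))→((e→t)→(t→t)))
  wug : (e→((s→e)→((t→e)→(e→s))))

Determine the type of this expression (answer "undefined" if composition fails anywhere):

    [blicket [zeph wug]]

[zeph wug]: functor zeph : ((e→((s→e)→((t→e)→(e→s))))→((e→t)→(t→t))), argument wug : (e→((s→e)→((t→e)→(e→s)))); result ((e→t)→(t→t)).
[blicket [zeph wug]]: functor [zeph wug] : ((e→t)→(t→t)), argument blicket : (e→t); result (t→t).

(t→t)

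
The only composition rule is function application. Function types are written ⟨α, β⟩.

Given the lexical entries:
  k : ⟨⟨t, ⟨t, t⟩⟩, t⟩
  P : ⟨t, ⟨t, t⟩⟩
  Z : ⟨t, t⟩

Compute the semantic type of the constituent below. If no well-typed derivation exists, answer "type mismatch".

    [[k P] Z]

t

At [k P], k : ⟨⟨t, ⟨t, t⟩⟩, t⟩ takes P : ⟨t, ⟨t, t⟩⟩, giving t.
At [[k P] Z], Z : ⟨t, t⟩ takes [k P] : t, giving t.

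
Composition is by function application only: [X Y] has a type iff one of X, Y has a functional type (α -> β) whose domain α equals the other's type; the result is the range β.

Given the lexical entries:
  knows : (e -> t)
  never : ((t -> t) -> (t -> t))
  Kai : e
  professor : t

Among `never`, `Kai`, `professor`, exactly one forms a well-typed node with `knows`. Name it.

Kai

never : ((t -> t) -> (t -> t)) — neither side's domain matches the other.
Kai — combines: knows : (e -> t) takes Kai : e as argument, giving t.
professor : t — neither side's domain matches the other.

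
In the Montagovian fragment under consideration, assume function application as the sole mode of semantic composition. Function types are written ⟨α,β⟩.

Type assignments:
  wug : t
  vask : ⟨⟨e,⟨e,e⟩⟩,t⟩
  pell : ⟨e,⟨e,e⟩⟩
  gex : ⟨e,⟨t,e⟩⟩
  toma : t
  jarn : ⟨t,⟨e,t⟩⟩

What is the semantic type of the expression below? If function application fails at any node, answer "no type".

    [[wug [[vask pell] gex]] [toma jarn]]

no type

[vask pell]: functor vask : ⟨⟨e,⟨e,e⟩⟩,t⟩, argument pell : ⟨e,⟨e,e⟩⟩; result t.
[[vask pell] gex]: t and ⟨e,⟨t,e⟩⟩ cannot combine by function application — type clash.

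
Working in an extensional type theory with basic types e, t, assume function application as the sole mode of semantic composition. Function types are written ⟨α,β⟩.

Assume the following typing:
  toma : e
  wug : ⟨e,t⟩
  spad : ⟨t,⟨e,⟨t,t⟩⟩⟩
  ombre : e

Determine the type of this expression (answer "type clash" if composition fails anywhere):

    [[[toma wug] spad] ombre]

⟨t,t⟩

[toma wug] — wug of type ⟨e,t⟩ combines with toma of type e: type t.
[[toma wug] spad] — spad of type ⟨t,⟨e,⟨t,t⟩⟩⟩ combines with [toma wug] of type t: type ⟨e,⟨t,t⟩⟩.
[[[toma wug] spad] ombre] — [[toma wug] spad] of type ⟨e,⟨t,t⟩⟩ combines with ombre of type e: type ⟨t,t⟩.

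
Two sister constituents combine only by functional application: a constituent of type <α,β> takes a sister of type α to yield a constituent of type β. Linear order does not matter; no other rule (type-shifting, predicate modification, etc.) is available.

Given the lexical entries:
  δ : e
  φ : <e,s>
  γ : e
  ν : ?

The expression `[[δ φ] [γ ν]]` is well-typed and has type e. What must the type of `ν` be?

At [[δ φ] [γ ν]] (required: e): [δ φ] is s, which is not a function with range e; hence [γ ν] is the functor — type <s,e>.
At [γ ν] (required: <s,e>): γ is e, which is not a function with range <s,e>; hence ν is the functor — type <e,<s,e>>.

<e,<s,e>>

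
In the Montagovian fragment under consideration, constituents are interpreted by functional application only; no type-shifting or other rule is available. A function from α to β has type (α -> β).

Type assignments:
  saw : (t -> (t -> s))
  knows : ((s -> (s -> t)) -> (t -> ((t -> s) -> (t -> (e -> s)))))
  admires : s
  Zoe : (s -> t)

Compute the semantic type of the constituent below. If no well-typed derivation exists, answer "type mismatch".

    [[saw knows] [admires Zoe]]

type mismatch

[saw knows]: (t -> (t -> s)) with ((s -> (s -> t)) -> (t -> ((t -> s) -> (t -> (e -> s))))) — neither is a function whose domain matches the other; composition fails here.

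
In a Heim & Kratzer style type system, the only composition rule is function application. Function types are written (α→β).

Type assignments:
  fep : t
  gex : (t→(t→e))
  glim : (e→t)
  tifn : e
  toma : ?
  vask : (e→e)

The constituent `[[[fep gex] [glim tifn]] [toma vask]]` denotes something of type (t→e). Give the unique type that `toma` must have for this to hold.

((e→e)→(e→(t→e)))

For [[[fep gex] [glim tifn]] [toma vask]] to have type (t→e) with [[fep gex] [glim tifn]] of type e, [toma vask] must be the function: [toma vask] : (e→(t→e)).
For [toma vask] to have type (e→(t→e)) with vask of type (e→e), toma must be the function: toma : ((e→e)→(e→(t→e))).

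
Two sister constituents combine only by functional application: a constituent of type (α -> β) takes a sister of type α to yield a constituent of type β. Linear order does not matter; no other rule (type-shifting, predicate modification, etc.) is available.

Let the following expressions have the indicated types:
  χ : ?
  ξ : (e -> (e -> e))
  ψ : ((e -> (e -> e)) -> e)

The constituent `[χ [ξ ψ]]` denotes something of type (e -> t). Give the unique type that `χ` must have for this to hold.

At [χ [ξ ψ]] (required: (e -> t)): [ξ ψ] is e, which is not a function with range (e -> t); hence χ is the functor — type (e -> (e -> t)).

(e -> (e -> t))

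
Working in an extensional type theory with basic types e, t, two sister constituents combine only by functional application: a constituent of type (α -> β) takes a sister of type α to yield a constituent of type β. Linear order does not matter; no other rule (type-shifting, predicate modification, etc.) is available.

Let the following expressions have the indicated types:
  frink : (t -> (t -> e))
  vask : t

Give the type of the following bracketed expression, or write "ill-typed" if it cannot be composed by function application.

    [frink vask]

(t -> e)

At [frink vask], frink : (t -> (t -> e)) takes vask : t, giving (t -> e).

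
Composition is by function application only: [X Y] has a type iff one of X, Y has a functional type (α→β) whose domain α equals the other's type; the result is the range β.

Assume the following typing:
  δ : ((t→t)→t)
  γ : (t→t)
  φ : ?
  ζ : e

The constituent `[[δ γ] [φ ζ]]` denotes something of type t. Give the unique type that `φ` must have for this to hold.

For [[δ γ] [φ ζ]] to have type t with [δ γ] of type t, [φ ζ] must be the function: [φ ζ] : (t→t).
For [φ ζ] to have type (t→t) with ζ of type e, φ must be the function: φ : (e→(t→t)).

(e→(t→t))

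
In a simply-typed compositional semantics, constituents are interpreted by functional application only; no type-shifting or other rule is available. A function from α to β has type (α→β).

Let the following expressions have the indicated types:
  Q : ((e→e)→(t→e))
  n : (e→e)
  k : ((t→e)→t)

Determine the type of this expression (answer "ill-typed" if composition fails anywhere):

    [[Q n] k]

[Q n] — Q of type ((e→e)→(t→e)) combines with n of type (e→e): type (t→e).
[[Q n] k] — k of type ((t→e)→t) combines with [Q n] of type (t→e): type t.

t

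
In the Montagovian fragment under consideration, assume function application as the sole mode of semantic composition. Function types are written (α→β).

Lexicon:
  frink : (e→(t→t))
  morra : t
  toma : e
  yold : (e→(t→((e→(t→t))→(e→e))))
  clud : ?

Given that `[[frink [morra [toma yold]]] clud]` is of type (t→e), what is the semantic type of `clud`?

((e→e)→(t→e))

For [[frink [morra [toma yold]]] clud] to have type (t→e) with [frink [morra [toma yold]]] of type (e→e), clud must be the function: clud : ((e→e)→(t→e)).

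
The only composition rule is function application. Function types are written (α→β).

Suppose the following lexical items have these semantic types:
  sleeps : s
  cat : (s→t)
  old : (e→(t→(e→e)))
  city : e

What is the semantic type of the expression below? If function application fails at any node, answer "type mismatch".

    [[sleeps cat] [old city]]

(e→e)

[sleeps cat]: cat is (s→t), sleeps is s; result t.
[old city]: old is (e→(t→(e→e))), city is e; result (t→(e→e)).
[[sleeps cat] [old city]]: [old city] is (t→(e→e)), [sleeps cat] is t; result (e→e).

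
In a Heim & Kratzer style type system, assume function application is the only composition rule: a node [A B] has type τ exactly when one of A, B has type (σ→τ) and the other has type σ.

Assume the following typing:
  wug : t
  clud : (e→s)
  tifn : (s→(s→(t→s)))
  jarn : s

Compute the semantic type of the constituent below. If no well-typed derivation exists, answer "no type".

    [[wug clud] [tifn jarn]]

no type

[wug clud]: t and (e→s) cannot combine by function application — type clash.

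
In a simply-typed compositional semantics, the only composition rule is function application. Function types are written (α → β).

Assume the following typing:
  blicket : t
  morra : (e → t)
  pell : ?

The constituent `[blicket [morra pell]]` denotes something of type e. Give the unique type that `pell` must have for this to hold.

((e → t) → (t → e))

[blicket [morra pell]] is required to be e. blicket : t cannot yield e as functor, so [morra pell] : (t → e).
[morra pell] is required to be (t → e). morra : (e → t) cannot yield (t → e) as functor, so pell : ((e → t) → (t → e)).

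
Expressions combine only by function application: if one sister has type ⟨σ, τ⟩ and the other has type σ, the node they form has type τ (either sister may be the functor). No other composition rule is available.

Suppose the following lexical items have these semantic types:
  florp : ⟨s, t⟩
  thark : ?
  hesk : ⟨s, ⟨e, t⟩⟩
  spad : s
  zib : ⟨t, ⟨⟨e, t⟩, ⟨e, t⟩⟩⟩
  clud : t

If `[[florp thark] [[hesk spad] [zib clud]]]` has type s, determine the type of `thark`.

[[florp thark] [[hesk spad] [zib clud]]] is required to be s. [[hesk spad] [zib clud]] : ⟨e, t⟩ cannot yield s as functor, so [florp thark] : ⟨⟨e, t⟩, s⟩.
[florp thark] is required to be ⟨⟨e, t⟩, s⟩. florp : ⟨s, t⟩ cannot yield ⟨⟨e, t⟩, s⟩ as functor, so thark : ⟨⟨s, t⟩, ⟨⟨e, t⟩, s⟩⟩.

⟨⟨s, t⟩, ⟨⟨e, t⟩, s⟩⟩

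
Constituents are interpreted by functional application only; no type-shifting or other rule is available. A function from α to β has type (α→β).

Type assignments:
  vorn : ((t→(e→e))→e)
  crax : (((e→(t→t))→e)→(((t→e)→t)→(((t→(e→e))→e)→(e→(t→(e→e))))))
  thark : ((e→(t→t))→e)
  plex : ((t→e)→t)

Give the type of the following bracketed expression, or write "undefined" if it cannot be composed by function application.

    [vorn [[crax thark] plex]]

[crax thark]: functor crax : (((e→(t→t))→e)→(((t→e)→t)→(((t→(e→e))→e)→(e→(t→(e→e)))))), argument thark : ((e→(t→t))→e); result (((t→e)→t)→(((t→(e→e))→e)→(e→(t→(e→e))))).
[[crax thark] plex]: functor [crax thark] : (((t→e)→t)→(((t→(e→e))→e)→(e→(t→(e→e))))), argument plex : ((t→e)→t); result (((t→(e→e))→e)→(e→(t→(e→e)))).
[vorn [[crax thark] plex]]: functor [[crax thark] plex] : (((t→(e→e))→e)→(e→(t→(e→e)))), argument vorn : ((t→(e→e))→e); result (e→(t→(e→e))).

(e→(t→(e→e)))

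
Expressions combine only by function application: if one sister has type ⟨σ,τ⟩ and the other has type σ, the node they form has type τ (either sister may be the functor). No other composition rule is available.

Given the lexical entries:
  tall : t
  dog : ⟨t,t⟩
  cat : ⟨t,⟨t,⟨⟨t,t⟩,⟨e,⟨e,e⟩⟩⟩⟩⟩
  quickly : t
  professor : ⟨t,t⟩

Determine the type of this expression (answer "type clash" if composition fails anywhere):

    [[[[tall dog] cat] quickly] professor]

[tall dog]: dog is ⟨t,t⟩, tall is t; result t.
[[tall dog] cat]: cat is ⟨t,⟨t,⟨⟨t,t⟩,⟨e,⟨e,e⟩⟩⟩⟩⟩, [tall dog] is t; result ⟨t,⟨⟨t,t⟩,⟨e,⟨e,e⟩⟩⟩⟩.
[[[tall dog] cat] quickly]: [[tall dog] cat] is ⟨t,⟨⟨t,t⟩,⟨e,⟨e,e⟩⟩⟩⟩, quickly is t; result ⟨⟨t,t⟩,⟨e,⟨e,e⟩⟩⟩.
[[[[tall dog] cat] quickly] professor]: [[[tall dog] cat] quickly] is ⟨⟨t,t⟩,⟨e,⟨e,e⟩⟩⟩, professor is ⟨t,t⟩; result ⟨e,⟨e,e⟩⟩.

⟨e,⟨e,e⟩⟩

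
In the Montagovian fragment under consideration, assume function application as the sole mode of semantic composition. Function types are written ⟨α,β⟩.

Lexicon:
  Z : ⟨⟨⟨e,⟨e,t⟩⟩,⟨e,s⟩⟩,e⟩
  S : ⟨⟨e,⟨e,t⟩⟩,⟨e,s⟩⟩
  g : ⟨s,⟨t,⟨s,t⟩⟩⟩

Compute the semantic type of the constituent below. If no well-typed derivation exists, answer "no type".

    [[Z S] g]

At [Z S], Z : ⟨⟨⟨e,⟨e,t⟩⟩,⟨e,s⟩⟩,e⟩ takes S : ⟨⟨e,⟨e,t⟩⟩,⟨e,s⟩⟩, giving e.
[[Z S] g]: e with ⟨s,⟨t,⟨s,t⟩⟩⟩ — neither is a function whose domain matches the other; composition fails here.

no type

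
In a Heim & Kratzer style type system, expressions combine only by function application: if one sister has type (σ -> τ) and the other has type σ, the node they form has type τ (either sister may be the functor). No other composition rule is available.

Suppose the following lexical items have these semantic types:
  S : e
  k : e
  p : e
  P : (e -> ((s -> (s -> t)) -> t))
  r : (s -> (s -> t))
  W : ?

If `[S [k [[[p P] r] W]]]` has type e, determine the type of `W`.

At [S [k [[[p P] r] W]]] (required: e): S is e, which is not a function with range e; hence [k [[[p P] r] W]] is the functor — type (e -> e).
At [k [[[p P] r] W]] (required: (e -> e)): k is e, which is not a function with range (e -> e); hence [[[p P] r] W] is the functor — type (e -> (e -> e)).
At [[[p P] r] W] (required: (e -> (e -> e))): [[p P] r] is t, which is not a function with range (e -> (e -> e)); hence W is the functor — type (t -> (e -> (e -> e))).

(t -> (e -> (e -> e)))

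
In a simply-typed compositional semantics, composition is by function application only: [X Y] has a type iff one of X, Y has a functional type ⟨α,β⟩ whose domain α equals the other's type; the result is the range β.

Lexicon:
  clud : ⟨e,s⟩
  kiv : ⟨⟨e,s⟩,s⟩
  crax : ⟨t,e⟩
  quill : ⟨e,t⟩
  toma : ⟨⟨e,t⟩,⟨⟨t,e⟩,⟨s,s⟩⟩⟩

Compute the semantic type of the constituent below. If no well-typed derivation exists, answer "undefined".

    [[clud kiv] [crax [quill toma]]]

[clud kiv] — kiv of type ⟨⟨e,s⟩,s⟩ combines with clud of type ⟨e,s⟩: type s.
[quill toma] — toma of type ⟨⟨e,t⟩,⟨⟨t,e⟩,⟨s,s⟩⟩⟩ combines with quill of type ⟨e,t⟩: type ⟨⟨t,e⟩,⟨s,s⟩⟩.
[crax [quill toma]] — [quill toma] of type ⟨⟨t,e⟩,⟨s,s⟩⟩ combines with crax of type ⟨t,e⟩: type ⟨s,s⟩.
[[clud kiv] [crax [quill toma]]] — [crax [quill toma]] of type ⟨s,s⟩ combines with [clud kiv] of type s: type s.

s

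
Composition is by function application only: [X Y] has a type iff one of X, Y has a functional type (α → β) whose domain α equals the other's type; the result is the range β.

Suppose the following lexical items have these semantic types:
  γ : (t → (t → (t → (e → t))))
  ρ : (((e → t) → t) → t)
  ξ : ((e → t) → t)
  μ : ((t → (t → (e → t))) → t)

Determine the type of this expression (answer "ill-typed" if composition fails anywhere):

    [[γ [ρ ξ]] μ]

[ρ ξ]: (((e → t) → t) → t) applied to ((e → t) → t) yields t.
[γ [ρ ξ]]: (t → (t → (t → (e → t)))) applied to t yields (t → (t → (e → t))).
[[γ [ρ ξ]] μ]: ((t → (t → (e → t))) → t) applied to (t → (t → (e → t))) yields t.

t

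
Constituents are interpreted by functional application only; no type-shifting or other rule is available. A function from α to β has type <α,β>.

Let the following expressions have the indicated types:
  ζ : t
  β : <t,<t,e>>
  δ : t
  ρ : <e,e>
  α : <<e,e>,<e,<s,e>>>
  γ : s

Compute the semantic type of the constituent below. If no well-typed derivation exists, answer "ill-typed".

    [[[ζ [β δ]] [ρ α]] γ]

[β δ] — β of type <t,<t,e>> combines with δ of type t: type <t,e>.
[ζ [β δ]] — [β δ] of type <t,e> combines with ζ of type t: type e.
[ρ α] — α of type <<e,e>,<e,<s,e>>> combines with ρ of type <e,e>: type <e,<s,e>>.
[[ζ [β δ]] [ρ α]] — [ρ α] of type <e,<s,e>> combines with [ζ [β δ]] of type e: type <s,e>.
[[[ζ [β δ]] [ρ α]] γ] — [[ζ [β δ]] [ρ α]] of type <s,e> combines with γ of type s: type e.

e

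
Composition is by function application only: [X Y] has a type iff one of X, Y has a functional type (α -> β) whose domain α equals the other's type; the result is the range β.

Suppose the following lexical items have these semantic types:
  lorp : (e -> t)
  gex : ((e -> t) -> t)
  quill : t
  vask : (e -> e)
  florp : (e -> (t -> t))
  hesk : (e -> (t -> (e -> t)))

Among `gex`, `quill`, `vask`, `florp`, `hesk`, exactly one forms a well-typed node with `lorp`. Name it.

gex — combines: gex : ((e -> t) -> t) takes lorp : (e -> t) as argument, giving t.
quill : t — does not combine with lorp.
vask : (e -> e) — does not combine with lorp.
florp : (e -> (t -> t)) — does not combine with lorp.
hesk : (e -> (t -> (e -> t))) — does not combine with lorp.

gex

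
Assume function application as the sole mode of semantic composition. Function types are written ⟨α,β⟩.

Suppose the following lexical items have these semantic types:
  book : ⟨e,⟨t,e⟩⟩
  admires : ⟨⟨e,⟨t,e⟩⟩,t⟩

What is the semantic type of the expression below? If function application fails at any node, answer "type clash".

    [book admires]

t

[book admires]: ⟨⟨e,⟨t,e⟩⟩,t⟩ applied to ⟨e,⟨t,e⟩⟩ yields t.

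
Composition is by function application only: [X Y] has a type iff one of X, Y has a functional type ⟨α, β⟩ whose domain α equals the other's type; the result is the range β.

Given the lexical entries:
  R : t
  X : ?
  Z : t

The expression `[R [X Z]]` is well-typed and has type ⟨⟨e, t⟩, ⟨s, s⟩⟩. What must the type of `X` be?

⟨t, ⟨t, ⟨⟨e, t⟩, ⟨s, s⟩⟩⟩⟩

[R [X Z]] must have type ⟨⟨e, t⟩, ⟨s, s⟩⟩. The sister R has type t; that is not a function onto ⟨⟨e, t⟩, ⟨s, s⟩⟩, so [X Z] must be the functor, of type ⟨t, ⟨⟨e, t⟩, ⟨s, s⟩⟩⟩.
[X Z] must have type ⟨t, ⟨⟨e, t⟩, ⟨s, s⟩⟩⟩. The sister Z has type t; that is not a function onto ⟨t, ⟨⟨e, t⟩, ⟨s, s⟩⟩⟩, so X must be the functor, of type ⟨t, ⟨t, ⟨⟨e, t⟩, ⟨s, s⟩⟩⟩⟩.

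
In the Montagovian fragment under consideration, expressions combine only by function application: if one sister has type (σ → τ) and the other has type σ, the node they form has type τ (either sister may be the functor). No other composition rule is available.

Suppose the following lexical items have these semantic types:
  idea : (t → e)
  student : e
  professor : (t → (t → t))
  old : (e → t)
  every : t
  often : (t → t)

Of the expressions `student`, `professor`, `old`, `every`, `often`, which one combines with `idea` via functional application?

student : e — does not combine with idea.
professor : (t → (t → t)) — does not combine with idea.
old : (e → t) — does not combine with idea.
every — combines: idea : (t → e) takes every : t as argument, giving e.
often : (t → t) — does not combine with idea.

every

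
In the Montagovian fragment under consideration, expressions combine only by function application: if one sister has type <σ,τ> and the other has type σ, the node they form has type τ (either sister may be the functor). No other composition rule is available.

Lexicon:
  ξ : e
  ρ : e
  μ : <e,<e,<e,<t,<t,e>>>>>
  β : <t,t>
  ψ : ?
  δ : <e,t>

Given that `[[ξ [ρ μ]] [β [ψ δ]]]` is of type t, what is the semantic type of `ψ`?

<<e,t>,<<t,t>,<<e,<t,<t,e>>>,t>>>

[[ξ [ρ μ]] [β [ψ δ]]] is required to be t. [ξ [ρ μ]] : <e,<t,<t,e>>> cannot yield t as functor, so [β [ψ δ]] : <<e,<t,<t,e>>>,t>.
[β [ψ δ]] is required to be <<e,<t,<t,e>>>,t>. β : <t,t> cannot yield <<e,<t,<t,e>>>,t> as functor, so [ψ δ] : <<t,t>,<<e,<t,<t,e>>>,t>>.
[ψ δ] is required to be <<t,t>,<<e,<t,<t,e>>>,t>>. δ : <e,t> cannot yield <<t,t>,<<e,<t,<t,e>>>,t>> as functor, so ψ : <<e,t>,<<t,t>,<<e,<t,<t,e>>>,t>>>.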